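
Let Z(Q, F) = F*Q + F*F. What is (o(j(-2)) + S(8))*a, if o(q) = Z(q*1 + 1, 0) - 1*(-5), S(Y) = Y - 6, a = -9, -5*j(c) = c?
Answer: -63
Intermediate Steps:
j(c) = -c/5
Z(Q, F) = F**2 + F*Q (Z(Q, F) = F*Q + F**2 = F**2 + F*Q)
S(Y) = -6 + Y
o(q) = 5 (o(q) = 0*(0 + (q*1 + 1)) - 1*(-5) = 0*(0 + (q + 1)) + 5 = 0*(0 + (1 + q)) + 5 = 0*(1 + q) + 5 = 0 + 5 = 5)
(o(j(-2)) + S(8))*a = (5 + (-6 + 8))*(-9) = (5 + 2)*(-9) = 7*(-9) = -63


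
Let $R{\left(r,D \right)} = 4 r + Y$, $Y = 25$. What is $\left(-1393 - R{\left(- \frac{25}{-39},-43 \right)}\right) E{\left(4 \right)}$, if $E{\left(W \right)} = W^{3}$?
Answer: $- \frac{3545728}{39} \approx -90916.0$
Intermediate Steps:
$R{\left(r,D \right)} = 25 + 4 r$ ($R{\left(r,D \right)} = 4 r + 25 = 25 + 4 r$)
$\left(-1393 - R{\left(- \frac{25}{-39},-43 \right)}\right) E{\left(4 \right)} = \left(-1393 - \left(25 + 4 \left(- \frac{25}{-39}\right)\right)\right) 4^{3} = \left(-1393 - \left(25 + 4 \left(\left(-25\right) \left(- \frac{1}{39}\right)\right)\right)\right) 64 = \left(-1393 - \left(25 + 4 \cdot \frac{25}{39}\right)\right) 64 = \left(-1393 - \left(25 + \frac{100}{39}\right)\right) 64 = \left(-1393 - \frac{1075}{39}\right) 64 = \left(- \frac{55402}{39}\right) 64 = - \frac{3545728}{39}$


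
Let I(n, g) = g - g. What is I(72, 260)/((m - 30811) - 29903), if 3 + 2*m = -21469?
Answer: 0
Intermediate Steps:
m = -10736 (m = -3/2 + (1/2)*(-21469) = -3/2 - 21469/2 = -10736)
I(n, g) = 0
I(72, 260)/((m - 30811) - 29903) = 0/((-10736 - 30811) - 29903) = 0/(-41547 - 29903) = 0/(-71450) = 0*(-1/71450) = 0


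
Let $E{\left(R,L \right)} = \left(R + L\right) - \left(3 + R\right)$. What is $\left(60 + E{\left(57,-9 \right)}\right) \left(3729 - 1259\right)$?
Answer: $118560$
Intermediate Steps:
$E{\left(R,L \right)} = -3 + L$ ($E{\left(R,L \right)} = \left(L + R\right) - \left(3 + R\right) = -3 + L$)
$\left(60 + E{\left(57,-9 \right)}\right) \left(3729 - 1259\right) = \left(60 - 12\right) \left(3729 - 1259\right) = \left(60 - 12\right) 2470 = 48 \cdot 2470 = 118560$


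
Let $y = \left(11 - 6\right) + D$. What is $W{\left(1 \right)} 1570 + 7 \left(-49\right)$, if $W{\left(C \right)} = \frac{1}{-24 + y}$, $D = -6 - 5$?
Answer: $- \frac{1186}{3} \approx -395.33$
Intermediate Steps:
$D = -11$
$y = -6$ ($y = \left(11 - 6\right) - 11 = 5 - 11 = -6$)
$W{\left(C \right)} = - \frac{1}{30}$ ($W{\left(C \right)} = \frac{1}{-24 - 6} = \frac{1}{-30} = - \frac{1}{30}$)
$W{\left(1 \right)} 1570 + 7 \left(-49\right) = \left(- \frac{1}{30}\right) 1570 + 7 \left(-49\right) = - \frac{157}{3} - 343 = - \frac{1186}{3}$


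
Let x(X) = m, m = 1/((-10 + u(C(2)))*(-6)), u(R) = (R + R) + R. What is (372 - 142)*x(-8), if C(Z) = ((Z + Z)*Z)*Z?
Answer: -115/114 ≈ -1.0088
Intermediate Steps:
C(Z) = 2*Z³ (C(Z) = ((2*Z)*Z)*Z = (2*Z²)*Z = 2*Z³)
u(R) = 3*R (u(R) = 2*R + R = 3*R)
m = -1/228 (m = 1/(-10 + 3*(2*2³)*(-6)) = -⅙/(-10 + 3*(2*8)) = -⅙/(-10 + 3*16) = -⅙/(-10 + 48) = -⅙/38 = (1/38)*(-⅙) = -1/228 ≈ -0.0043860)
x(X) = -1/228
(372 - 142)*x(-8) = (372 - 142)*(-1/228) = 230*(-1/228) = -115/114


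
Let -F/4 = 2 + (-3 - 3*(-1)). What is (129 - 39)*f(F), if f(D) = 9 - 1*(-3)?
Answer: 1080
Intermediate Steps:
F = -8 (F = -4*(2 + (-3 - 3*(-1))) = -4*(2 + (-3 + 3)) = -4*(2 + 0) = -4*2 = -8)
f(D) = 12 (f(D) = 9 + 3 = 12)
(129 - 39)*f(F) = (129 - 39)*12 = 90*12 = 1080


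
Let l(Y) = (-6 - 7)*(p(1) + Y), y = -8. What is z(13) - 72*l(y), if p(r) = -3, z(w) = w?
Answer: -10283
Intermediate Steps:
l(Y) = 39 - 13*Y (l(Y) = (-6 - 7)*(-3 + Y) = -13*(-3 + Y) = 39 - 13*Y)
z(13) - 72*l(y) = 13 - 72*(39 - 13*(-8)) = 13 - 72*(39 + 104) = 13 - 72*143 = 13 - 10296 = -10283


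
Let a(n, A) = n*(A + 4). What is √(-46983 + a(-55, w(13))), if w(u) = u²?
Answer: I*√56498 ≈ 237.69*I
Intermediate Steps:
a(n, A) = n*(4 + A)
√(-46983 + a(-55, w(13))) = √(-46983 - 55*(4 + 13²)) = √(-46983 - 55*(4 + 169)) = √(-46983 - 55*173) = √(-46983 - 9515) = √(-56498) = I*√56498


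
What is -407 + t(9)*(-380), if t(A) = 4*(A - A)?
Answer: -407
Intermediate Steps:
t(A) = 0 (t(A) = 4*0 = 0)
-407 + t(9)*(-380) = -407 + 0*(-380) = -407 + 0 = -407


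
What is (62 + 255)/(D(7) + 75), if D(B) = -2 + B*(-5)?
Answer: 317/38 ≈ 8.3421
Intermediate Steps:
D(B) = -2 - 5*B
(62 + 255)/(D(7) + 75) = (62 + 255)/((-2 - 5*7) + 75) = 317/((-2 - 35) + 75) = 317/(-37 + 75) = 317/38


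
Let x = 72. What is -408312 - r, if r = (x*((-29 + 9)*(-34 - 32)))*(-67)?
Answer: 5959368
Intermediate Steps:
r = -6367680 (r = (72*((-29 + 9)*(-34 - 32)))*(-67) = (72*(-20*(-66)))*(-67) = (72*1320)*(-67) = 95040*(-67) = -6367680)
-408312 - r = -408312 - 1*(-6367680) = -408312 + 6367680 = 5959368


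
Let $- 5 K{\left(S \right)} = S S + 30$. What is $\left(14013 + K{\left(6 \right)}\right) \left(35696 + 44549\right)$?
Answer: $1123413951$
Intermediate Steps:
$K{\left(S \right)} = -6 - \frac{S^{2}}{5}$ ($K{\left(S \right)} = - \frac{S S + 30}{5} = - \frac{S^{2} + 30}{5} = - \frac{30 + S^{2}}{5} = -6 - \frac{S^{2}}{5}$)
$\left(14013 + K{\left(6 \right)}\right) \left(35696 + 44549\right) = \left(14013 - \left(6 + \frac{6^{2}}{5}\right)\right) \left(35696 + 44549\right) = \left(14013 - \frac{66}{5}\right) 80245 = \frac{69999}{5} \cdot 80245 = 1123413951$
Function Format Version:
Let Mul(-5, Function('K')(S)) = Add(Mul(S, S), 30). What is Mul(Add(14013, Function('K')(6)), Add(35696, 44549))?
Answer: 1123413951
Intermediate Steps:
Function('K')(S) = Add(-6, Mul(Rational(-1, 5), Pow(S, 2))) (Function('K')(S) = Mul(Rational(-1, 5), Add(Mul(S, S), 30)) = Mul(Rational(-1, 5), Add(Pow(S, 2), 30)) = Mul(Rational(-1, 5), Add(30, Pow(S, 2))) = Add(-6, Mul(Rational(-1, 5), Pow(S, 2))))
Mul(Add(14013, Function('K')(6)), Add(35696, 44549)) = Mul(Add(14013, Add(-6, Mul(Rational(-1, 5), Pow(6, 2)))), Add(35696, 44549)) = Mul(Add(14013, Add(-6, Mul(Rational(-1, 5), 36))), 80245) = Mul(Add(14013, Add(-6, Rational(-36, 5))), 80245) = Mul(Add(14013, Rational(-66, 5)), 80245) = Mul(Rational(69999, 5), 80245) = 1123413951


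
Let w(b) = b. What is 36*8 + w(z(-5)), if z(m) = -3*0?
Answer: 288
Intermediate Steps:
z(m) = 0
36*8 + w(z(-5)) = 36*8 + 0 = 288 + 0 = 288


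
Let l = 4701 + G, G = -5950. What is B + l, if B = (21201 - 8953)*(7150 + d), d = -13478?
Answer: -77506593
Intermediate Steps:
B = -77505344 (B = (21201 - 8953)*(7150 - 13478) = 12248*(-6328) = -77505344)
l = -1249 (l = 4701 - 5950 = -1249)
B + l = -77505344 - 1249 = -77506593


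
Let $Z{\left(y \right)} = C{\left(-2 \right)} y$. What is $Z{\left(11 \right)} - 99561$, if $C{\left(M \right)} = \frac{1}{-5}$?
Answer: $- \frac{497816}{5} \approx -99563.0$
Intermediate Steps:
$C{\left(M \right)} = - \frac{1}{5}$
$Z{\left(y \right)} = - \frac{y}{5}$
$Z{\left(11 \right)} - 99561 = \left(- \frac{1}{5}\right) 11 - 99561 = - \frac{11}{5} - 99561 = - \frac{497816}{5}$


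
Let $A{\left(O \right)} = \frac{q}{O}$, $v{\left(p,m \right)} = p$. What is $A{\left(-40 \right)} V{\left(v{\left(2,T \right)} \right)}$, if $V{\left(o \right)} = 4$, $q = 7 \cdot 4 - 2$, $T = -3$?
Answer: $- \frac{13}{5} \approx -2.6$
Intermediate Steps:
$q = 26$ ($q = 28 - 2 = 26$)
$A{\left(O \right)} = \frac{26}{O}$
$A{\left(-40 \right)} V{\left(v{\left(2,T \right)} \right)} = \frac{26}{-40} \cdot 4 = 26 \left(- \frac{1}{40}\right) 4 = \left(- \frac{13}{20}\right) 4 = - \frac{13}{5}$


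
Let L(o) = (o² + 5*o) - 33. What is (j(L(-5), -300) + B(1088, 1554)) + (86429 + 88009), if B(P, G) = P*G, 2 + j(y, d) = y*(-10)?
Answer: 1865518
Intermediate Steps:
L(o) = -33 + o² + 5*o
j(y, d) = -2 - 10*y (j(y, d) = -2 + y*(-10) = -2 - 10*y)
B(P, G) = G*P
(j(L(-5), -300) + B(1088, 1554)) + (86429 + 88009) = ((-2 - 10*(-33 + (-5)² + 5*(-5))) + 1554*1088) + (86429 + 88009) = ((-2 - 10*(-33 + 25 - 25)) + 1690752) + 174438 = ((-2 - 10*(-33)) + 1690752) + 174438 = ((-2 + 330) + 1690752) + 174438 = (328 + 1690752) + 174438 = 1691080 + 174438 = 1865518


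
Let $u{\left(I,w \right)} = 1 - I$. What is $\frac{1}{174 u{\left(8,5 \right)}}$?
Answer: $- \frac{1}{1218} \approx -0.00082102$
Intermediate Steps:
$\frac{1}{174 u{\left(8,5 \right)}} = \frac{1}{174 \left(1 - 8\right)} = \frac{1}{174 \left(-7\right)} = \frac{1}{-1218} = - \frac{1}{1218}$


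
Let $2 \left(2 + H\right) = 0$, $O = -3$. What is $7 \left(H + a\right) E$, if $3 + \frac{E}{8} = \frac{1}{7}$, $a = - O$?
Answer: $-160$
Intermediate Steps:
$a = 3$ ($a = \left(-1\right) \left(-3\right) = 3$)
$H = -2$ ($H = -2 + \frac{1}{2} \cdot 0 = -2 + 0 = -2$)
$E = - \frac{160}{7}$ ($E = -24 + \frac{8}{7} = - \frac{160}{7} \approx -22.857$)
$7 \left(H + a\right) E = 7 \left(-2 + 3\right) \left(- \frac{160}{7}\right) = 7 \cdot 1 \left(- \frac{160}{7}\right) = 7 \left(- \frac{160}{7}\right) = -160$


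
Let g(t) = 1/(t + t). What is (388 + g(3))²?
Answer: 5424241/36 ≈ 1.5067e+5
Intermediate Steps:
g(t) = 1/(2*t)
(388 + g(3))² = (388 + (½)/3)² = (388 + (½)*(⅓))² = (388 + ⅙)² = (2329/6)² = 5424241/36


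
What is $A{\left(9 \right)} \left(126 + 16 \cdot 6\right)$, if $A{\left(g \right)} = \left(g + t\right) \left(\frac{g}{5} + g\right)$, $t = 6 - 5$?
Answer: $23976$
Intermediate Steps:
$t = 1$ ($t = 6 - 5 = 1$)
$A{\left(g \right)} = \frac{6 g \left(1 + g\right)}{5}$ ($A{\left(g \right)} = \left(g + 1\right) \left(\frac{g}{5} + g\right) = \left(1 + g\right) \left(g \frac{1}{5} + g\right) = \left(1 + g\right) \left(\frac{g}{5} + g\right) = \left(1 + g\right) \frac{6 g}{5} = \frac{6 g \left(1 + g\right)}{5}$)
$A{\left(9 \right)} \left(126 + 16 \cdot 6\right) = \frac{6}{5} \cdot 9 \left(1 + 9\right) \left(126 + 16 \cdot 6\right) = \frac{6}{5} \cdot 9 \cdot 10 \left(126 + 96\right) = 108 \cdot 222 = 23976$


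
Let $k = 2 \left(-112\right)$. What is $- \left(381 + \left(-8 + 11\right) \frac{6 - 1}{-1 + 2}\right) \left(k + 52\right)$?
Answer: $68112$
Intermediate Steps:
$k = -224$
$- \left(381 + \left(-8 + 11\right) \frac{6 - 1}{-1 + 2}\right) \left(k + 52\right) = - \left(381 + \left(-8 + 11\right) \frac{6 - 1}{-1 + 2}\right) \left(-224 + 52\right) = - \left(381 + 3 \cdot \frac{5}{1}\right) \left(-172\right) = - \left(381 + 3 \cdot 5 \cdot 1\right) \left(-172\right) = - \left(381 + 3 \cdot 5\right) \left(-172\right) = - \left(381 + 15\right) \left(-172\right) = - 396 \left(-172\right) = \left(-1\right) \left(-68112\right) = 68112$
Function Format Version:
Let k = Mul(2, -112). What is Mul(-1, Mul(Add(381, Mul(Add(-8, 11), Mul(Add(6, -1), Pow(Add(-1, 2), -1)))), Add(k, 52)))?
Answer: 68112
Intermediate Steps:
k = -224
Mul(-1, Mul(Add(381, Mul(Add(-8, 11), Mul(Add(6, -1), Pow(Add(-1, 2), -1)))), Add(k, 52))) = Mul(-1, Mul(Add(381, Mul(Add(-8, 11), Mul(Add(6, -1), Pow(Add(-1, 2), -1)))), Add(-224, 52))) = Mul(-1, Mul(Add(381, Mul(3, Mul(5, Pow(1, -1)))), -172)) = Mul(-1, Mul(Add(381, Mul(3, Mul(5, 1))), -172)) = Mul(-1, Mul(Add(381, Mul(3, 5)), -172)) = Mul(-1, Mul(Add(381, 15), -172)) = Mul(-1, Mul(396, -172)) = Mul(-1, -68112) = 68112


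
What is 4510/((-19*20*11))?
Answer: -41/38 ≈ -1.0789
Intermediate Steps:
4510/((-19*20*11)) = 4510/((-380*11)) = 4510/(-4180) = 4510*(-1/4180) = -41/38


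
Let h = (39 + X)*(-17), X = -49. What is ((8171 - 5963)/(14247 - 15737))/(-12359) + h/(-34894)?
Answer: -763372187/160642467385 ≈ -0.0047520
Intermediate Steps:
h = 170 (h = (39 - 49)*(-17) = -10*(-17) = 170)
((8171 - 5963)/(14247 - 15737))/(-12359) + h/(-34894) = ((8171 - 5963)/(14247 - 15737))/(-12359) + 170/(-34894) = (2208/(-1490))*(-1/12359) + 170*(-1/34894) = (2208*(-1/1490))*(-1/12359) - 85/17447 = -1104/745*(-1/12359) - 85/17447 = 1104/9207455 - 85/17447 = -763372187/160642467385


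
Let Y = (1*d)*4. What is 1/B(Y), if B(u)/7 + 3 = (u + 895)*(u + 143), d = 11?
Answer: 1/1229130 ≈ 8.1358e-7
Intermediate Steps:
Y = 44 (Y = (1*11)*4 = 11*4 = 44)
B(u) = -21 + 7*(143 + u)*(895 + u) (B(u) = -21 + 7*((u + 895)*(u + 143)) = -21 + 7*((895 + u)*(143 + u)) = -21 + 7*((143 + u)*(895 + u)) = -21 + 7*(143 + u)*(895 + u))
1/B(Y) = 1/(895874 + 7*44² + 7266*44) = 1/(895874 + 7*1936 + 319704) = 1/(895874 + 13552 + 319704) = 1/1229130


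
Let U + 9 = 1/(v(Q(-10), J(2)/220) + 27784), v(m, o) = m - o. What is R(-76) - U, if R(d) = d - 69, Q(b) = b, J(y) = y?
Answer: -415499014/3055139 ≈ -136.00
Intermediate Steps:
U = -27496141/3055139 (U = -9 + 1/((-10 - 2/220) + 27784) = -9 + 1/((-10 - 1*1/110) + 27784) = -9 + 1/((-10 - 1/110) + 27784) = -9 + 1/(-1101/110 + 27784) = -9 + 1/(3055139/110) = -9 + 110/3055139 = -27496141/3055139 ≈ -9.0000)
R(d) = -69 + d
R(-76) - U = (-69 - 76) - 1*(-27496141/3055139) = -145 + 27496141/3055139 = -415499014/3055139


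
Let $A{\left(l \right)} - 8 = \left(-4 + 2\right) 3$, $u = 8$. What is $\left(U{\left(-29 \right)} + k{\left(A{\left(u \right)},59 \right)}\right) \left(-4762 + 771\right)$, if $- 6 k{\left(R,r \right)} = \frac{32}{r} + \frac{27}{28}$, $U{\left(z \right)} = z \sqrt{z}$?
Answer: $\frac{9933599}{9912} + 115739 i \sqrt{29} \approx 1002.2 + 6.2327 \cdot 10^{5} i$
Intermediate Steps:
$A{\left(l \right)} = 2$ ($A{\left(l \right)} = 8 + \left(-4 + 2\right) 3 = 8 - 6 = 2$)
$U{\left(z \right)} = z^{\frac{3}{2}}$
$k{\left(R,r \right)} = - \frac{9}{56} - \frac{16}{3 r}$ ($k{\left(R,r \right)} = - \frac{\frac{32}{r} + \frac{27}{28}}{6} = - \frac{\frac{27}{28} + \frac{32}{r}}{6} = - \frac{9}{56} - \frac{16}{3 r}$)
$\left(U{\left(-29 \right)} + k{\left(A{\left(u \right)},59 \right)}\right) \left(-4762 + 771\right) = \left(\left(-29\right)^{\frac{3}{2}} + \frac{-896 - 1593}{168 \cdot 59}\right) \left(-4762 + 771\right) = \left(- 29 i \sqrt{29} + \frac{1}{168} \cdot \frac{1}{59} \left(-896 - 1593\right)\right) \left(-3991\right) = \left(- 29 i \sqrt{29} + \frac{1}{168} \cdot \frac{1}{59} \left(-2489\right)\right) \left(-3991\right) = \left(- 29 i \sqrt{29} - \frac{2489}{9912}\right) \left(-3991\right) = \left(- \frac{2489}{9912} - 29 i \sqrt{29}\right) \left(-3991\right) = \frac{9933599}{9912} + 115739 i \sqrt{29}$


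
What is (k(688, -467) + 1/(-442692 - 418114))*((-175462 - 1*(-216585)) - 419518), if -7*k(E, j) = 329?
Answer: 15309060637785/860806 ≈ 1.7785e+7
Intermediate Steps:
k(E, j) = -47 (k(E, j) = -⅐*329 = -47)
(k(688, -467) + 1/(-442692 - 418114))*((-175462 - 1*(-216585)) - 419518) = (-47 + 1/(-442692 - 418114))*((-175462 - 1*(-216585)) - 419518) = (-47 + 1/(-860806))*((-175462 + 216585) - 419518) = (-47 - 1/860806)*(41123 - 419518) = -40457883/860806*(-378395) = 15309060637785/860806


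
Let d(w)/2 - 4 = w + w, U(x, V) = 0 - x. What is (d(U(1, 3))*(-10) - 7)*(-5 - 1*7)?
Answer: 564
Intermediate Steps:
U(x, V) = -x
d(w) = 8 + 4*w (d(w) = 8 + 2*(w + w) = 8 + 2*(2*w) = 8 + 4*w)
(d(U(1, 3))*(-10) - 7)*(-5 - 1*7) = ((8 + 4*(-1*1))*(-10) - 7)*(-5 - 1*7) = ((8 + 4*(-1))*(-10) - 7)*(-5 - 7) = ((8 - 4)*(-10) - 7)*(-12) = (4*(-10) - 7)*(-12) = (-40 - 7)*(-12) = -47*(-12) = 564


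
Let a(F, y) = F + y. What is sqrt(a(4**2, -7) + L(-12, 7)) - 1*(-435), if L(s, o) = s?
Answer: 435 + I*sqrt(3) ≈ 435.0 + 1.732*I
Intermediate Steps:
sqrt(a(4**2, -7) + L(-12, 7)) - 1*(-435) = sqrt((4**2 - 7) - 12) - 1*(-435) = sqrt((16 - 7) - 12) + 435 = sqrt(9 - 12) + 435 = sqrt(-3) + 435 = I*sqrt(3) + 435 = 435 + I*sqrt(3)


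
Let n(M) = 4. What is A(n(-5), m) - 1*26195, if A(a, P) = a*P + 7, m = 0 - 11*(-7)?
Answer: -25880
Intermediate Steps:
m = 77 (m = 0 + 77 = 77)
A(a, P) = 7 + P*a (A(a, P) = P*a + 7 = 7 + P*a)
A(n(-5), m) - 1*26195 = (7 + 77*4) - 1*26195 = (7 + 308) - 26195 = 315 - 26195 = -25880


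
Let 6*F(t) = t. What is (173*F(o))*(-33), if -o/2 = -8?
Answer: -15224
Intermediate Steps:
o = 16 (o = -2*(-8) = 16)
F(t) = t/6
(173*F(o))*(-33) = (173*((⅙)*16))*(-33) = (173*(8/3))*(-33) = (1384/3)*(-33) = -15224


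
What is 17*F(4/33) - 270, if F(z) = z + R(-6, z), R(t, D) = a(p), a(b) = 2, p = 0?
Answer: -7720/33 ≈ -233.94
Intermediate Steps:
R(t, D) = 2
F(z) = 2 + z (F(z) = z + 2 = 2 + z)
17*F(4/33) - 270 = 17*(2 + 4/33) - 270 = 17*(70/33) - 270 = 1190/33 - 270 = -7720/33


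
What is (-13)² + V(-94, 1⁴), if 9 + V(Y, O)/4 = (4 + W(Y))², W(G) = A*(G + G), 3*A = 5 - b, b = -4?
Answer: 1254533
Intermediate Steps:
A = 3 (A = (5 - 1*(-4))/3 = (5 + 4)/3 = (⅓)*9 = 3)
W(G) = 6*G (W(G) = 3*(G + G) = 3*(2*G) = 6*G)
V(Y, O) = -36 + 4*(4 + 6*Y)²
(-13)² + V(-94, 1⁴) = (-13)² + (28 + 144*(-94)² + 192*(-94)) = 169 + (28 + 144*8836 - 18048) = 169 + (28 + 1272384 - 18048) = 169 + 1254364 = 1254533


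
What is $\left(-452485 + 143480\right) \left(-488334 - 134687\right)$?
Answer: $192516604105$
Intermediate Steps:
$\left(-452485 + 143480\right) \left(-488334 - 134687\right) = \left(-309005\right) \left(-623021\right) = 192516604105$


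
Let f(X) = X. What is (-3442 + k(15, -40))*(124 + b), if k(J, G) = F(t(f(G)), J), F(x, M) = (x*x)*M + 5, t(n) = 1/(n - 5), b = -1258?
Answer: 19487748/5 ≈ 3.8975e+6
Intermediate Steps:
t(n) = 1/(-5 + n)
F(x, M) = 5 + M*x² (F(x, M) = x²*M + 5 = M*x² + 5 = 5 + M*x²)
k(J, G) = 5 + J/(-5 + G)² (k(J, G) = 5 + J*(1/(-5 + G))² = 5 + J/(-5 + G)²)
(-3442 + k(15, -40))*(124 + b) = (-3442 + (5 + 15/(-5 - 40)²))*(124 - 1258) = (-3442 + (5 + 15/(-45)²))*(-1134) = (-3442 + (5 + 15*(1/2025)))*(-1134) = (-3442 + (5 + 1/135))*(-1134) = (-3442 + 676/135)*(-1134) = -463994/135*(-1134) = 19487748/5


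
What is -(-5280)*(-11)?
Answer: -58080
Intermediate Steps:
-(-5280)*(-11) = -660*88 = -58080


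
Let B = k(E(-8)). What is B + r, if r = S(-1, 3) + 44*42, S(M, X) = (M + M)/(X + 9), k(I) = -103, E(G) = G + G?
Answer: 10469/6 ≈ 1744.8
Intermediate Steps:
E(G) = 2*G
B = -103
S(M, X) = 2*M/(9 + X) (S(M, X) = (2*M)/(9 + X) = 2*M/(9 + X))
r = 11087/6 (r = 2*(-1)/(9 + 3) + 44*42 = 2*(-1)/12 + 1848 = 2*(-1)*(1/12) + 1848 = -1/6 + 1848 = 11087/6 ≈ 1847.8)
B + r = -103 + 11087/6 = 10469/6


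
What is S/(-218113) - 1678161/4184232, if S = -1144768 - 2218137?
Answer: 652625999227/43458828296 ≈ 15.017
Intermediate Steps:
S = -3362905
S/(-218113) - 1678161/4184232 = -3362905/(-218113) - 1678161/4184232 = -3362905*(-1/218113) - 1678161*1/4184232 = 480415/31159 - 559387/1394744 = 652625999227/43458828296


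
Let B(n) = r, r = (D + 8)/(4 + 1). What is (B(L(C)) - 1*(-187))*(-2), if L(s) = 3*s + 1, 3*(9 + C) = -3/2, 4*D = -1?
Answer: -3771/10 ≈ -377.10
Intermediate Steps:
D = -¼ (D = (¼)*(-1) = -¼ ≈ -0.25000)
C = -19/2 (C = -9 + (-3/2)/3 = -9 + (-3*½)/3 = -9 + (⅓)*(-3/2) = -9 - ½ = -19/2 ≈ -9.5000)
L(s) = 1 + 3*s
r = 31/20 (r = (-¼ + 8)/(4 + 1) = (31/4)/5 = (31/4)*(⅕) = 31/20 ≈ 1.5500)
B(n) = 31/20
(B(L(C)) - 1*(-187))*(-2) = (31/20 - 1*(-187))*(-2) = (31/20 + 187)*(-2) = (3771/20)*(-2) = -3771/10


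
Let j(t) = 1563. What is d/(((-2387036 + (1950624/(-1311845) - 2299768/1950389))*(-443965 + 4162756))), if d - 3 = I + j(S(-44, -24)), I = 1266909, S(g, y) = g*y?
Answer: -1081843451999116625/7570834171622740971438372 ≈ -1.4290e-7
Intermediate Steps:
d = 1268475 (d = 3 + (1266909 + 1563) = 3 + 1268472 = 1268475)
d/(((-2387036 + (1950624/(-1311845) - 2299768/1950389))*(-443965 + 4162756))) = 1268475/(((-2387036 + (1950624/(-1311845) - 2299768/1950389))*(-443965 + 4162756))) = 1268475/(((-2387036 + (1950624*(-1/1311845) - 2299768*1/1950389))*3718791)) = 1268475/(((-2387036 + (-1950624/1311845 - 2299768/1950389))*3718791)) = 1268475/(((-2387036 - 6821414744696/2558608057705)*3718791)) = 1268475/((-6107496365046657076/2558608057705*3718791)) = 1268475/(-22712502514868222914315116/2558608057705) = 1268475*(-2558608057705/22712502514868222914315116) = -1081843451999116625/7570834171622740971438372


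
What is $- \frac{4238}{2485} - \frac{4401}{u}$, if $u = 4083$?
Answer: $- \frac{9413413}{3382085} \approx -2.7833$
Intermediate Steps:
$- \frac{4238}{2485} - \frac{4401}{u} = - \frac{4238}{2485} - \frac{4401}{4083} = \left(-4238\right) \frac{1}{2485} - \frac{1467}{1361} = - \frac{4238}{2485} - \frac{1467}{1361} = - \frac{9413413}{3382085}$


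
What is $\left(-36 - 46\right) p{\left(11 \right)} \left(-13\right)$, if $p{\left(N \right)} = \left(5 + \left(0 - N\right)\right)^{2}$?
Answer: $38376$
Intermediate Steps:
$p{\left(N \right)} = \left(5 - N\right)^{2}$
$\left(-36 - 46\right) p{\left(11 \right)} \left(-13\right) = \left(-36 - 46\right) \left(-5 + 11\right)^{2} \left(-13\right) = - 82 \cdot 6^{2} \left(-13\right) = \left(-82\right) 36 \left(-13\right) = \left(-2952\right) \left(-13\right) = 38376$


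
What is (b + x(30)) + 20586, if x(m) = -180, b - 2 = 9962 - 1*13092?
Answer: 17278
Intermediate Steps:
b = -3128 (b = 2 + (9962 - 1*13092) = 2 + (9962 - 13092) = 2 - 3130 = -3128)
(b + x(30)) + 20586 = (-3128 - 180) + 20586 = -3308 + 20586 = 17278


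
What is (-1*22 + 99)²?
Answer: 5929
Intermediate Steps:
(-1*22 + 99)² = (-22 + 99)² = 77² = 5929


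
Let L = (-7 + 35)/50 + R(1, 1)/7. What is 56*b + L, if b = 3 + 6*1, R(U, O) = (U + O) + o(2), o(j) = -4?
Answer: 88248/175 ≈ 504.27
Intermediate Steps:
R(U, O) = -4 + O + U (R(U, O) = (U + O) - 4 = (O + U) - 4 = -4 + O + U)
b = 9 (b = 3 + 6 = 9)
L = 48/175 (L = (-7 + 35)/50 + (-4 + 1 + 1)/7 = 28*(1/50) - 2*⅐ = 14/25 - 2/7 = 48/175 ≈ 0.27429)
56*b + L = 56*9 + 48/175 = 504 + 48/175 = 88248/175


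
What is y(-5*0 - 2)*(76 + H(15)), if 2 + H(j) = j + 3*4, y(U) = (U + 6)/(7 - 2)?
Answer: 404/5 ≈ 80.800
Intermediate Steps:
y(U) = 6/5 + U/5 (y(U) = (6 + U)/5 = (6 + U)*(1/5) = 6/5 + U/5)
H(j) = 10 + j (H(j) = -2 + (j + 3*4) = -2 + (j + 12) = -2 + (12 + j) = 10 + j)
y(-5*0 - 2)*(76 + H(15)) = (6/5 + (-5*0 - 2)/5)*(76 + (10 + 15)) = (6/5 + (0 - 2)/5)*(76 + 25) = (6/5 + (1/5)*(-2))*101 = (6/5 - 2/5)*101 = (4/5)*101 = 404/5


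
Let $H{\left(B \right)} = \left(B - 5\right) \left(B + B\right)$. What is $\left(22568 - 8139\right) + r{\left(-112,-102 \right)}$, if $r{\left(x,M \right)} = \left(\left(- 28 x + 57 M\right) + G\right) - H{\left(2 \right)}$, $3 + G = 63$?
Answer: $11823$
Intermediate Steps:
$G = 60$ ($G = -3 + 63 = 60$)
$H{\left(B \right)} = 2 B \left(-5 + B\right)$ ($H{\left(B \right)} = \left(-5 + B\right) 2 B = 2 B \left(-5 + B\right)$)
$r{\left(x,M \right)} = 72 - 28 x + 57 M$ ($r{\left(x,M \right)} = \left(\left(- 28 x + 57 M\right) + 60\right) - 2 \cdot 2 \left(-5 + 2\right) = \left(60 - 28 x + 57 M\right) - 2 \cdot 2 \left(-3\right) = \left(60 - 28 x + 57 M\right) - -12 = \left(60 - 28 x + 57 M\right) + 12 = 72 - 28 x + 57 M$)
$\left(22568 - 8139\right) + r{\left(-112,-102 \right)} = \left(22568 - 8139\right) + \left(72 - -3136 + 57 \left(-102\right)\right) = 14429 + \left(72 + 3136 - 5814\right) = 14429 - 2606 = 11823$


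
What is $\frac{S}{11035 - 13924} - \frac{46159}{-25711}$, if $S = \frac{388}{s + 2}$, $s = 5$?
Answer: $\frac{131928227}{74279079} \approx 1.7761$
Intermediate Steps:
$S = \frac{388}{7}$ ($S = \frac{388}{5 + 2} = \frac{388}{7} \approx 55.429$)
$\frac{S}{11035 - 13924} - \frac{46159}{-25711} = \frac{388}{7 \left(11035 - 13924\right)} - \frac{46159}{-25711} = \frac{388}{7 \left(-2889\right)} - - \frac{46159}{25711} = \frac{388}{7} \left(- \frac{1}{2889}\right) + \frac{46159}{25711} = - \frac{388}{20223} + \frac{46159}{25711} = \frac{131928227}{74279079}$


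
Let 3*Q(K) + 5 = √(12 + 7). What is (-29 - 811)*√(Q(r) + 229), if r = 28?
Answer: -280*√(2046 + 3*√19) ≈ -12706.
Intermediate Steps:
Q(K) = -5/3 + √19/3 (Q(K) = -5/3 + √(12 + 7)/3 = -5/3 + √19/3)
(-29 - 811)*√(Q(r) + 229) = (-29 - 811)*√((-5/3 + √19/3) + 229) = -840*√(682/3 + √19/3)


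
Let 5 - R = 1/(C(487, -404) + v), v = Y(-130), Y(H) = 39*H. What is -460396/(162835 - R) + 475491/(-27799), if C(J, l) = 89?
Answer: -449399506983763/22546552109971 ≈ -19.932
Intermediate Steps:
v = -5070 (v = 39*(-130) = -5070)
R = 24906/4981 (R = 5 - 1/(89 - 5070) = 5 - 1/(-4981) = 5 - 1*(-1/4981) = 5 + 1/4981 = 24906/4981 ≈ 5.0002)
-460396/(162835 - R) + 475491/(-27799) = -460396/(162835 - 1*24906/4981) + 475491/(-27799) = -460396/(162835 - 24906/4981) + 475491*(-1/27799) = -460396/811056229/4981 - 475491/27799 = -460396*4981/811056229 - 475491/27799 = -2293232476/811056229 - 475491/27799 = -449399506983763/22546552109971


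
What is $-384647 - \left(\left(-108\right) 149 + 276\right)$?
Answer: $-368831$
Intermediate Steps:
$-384647 - \left(\left(-108\right) 149 + 276\right) = -384647 - \left(-16092 + 276\right) = -384647 - -15816 = -384647 + 15816 = -368831$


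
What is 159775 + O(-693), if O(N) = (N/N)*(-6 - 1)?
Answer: 159768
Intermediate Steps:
O(N) = -7 (O(N) = 1*(-7) = -7)
159775 + O(-693) = 159775 - 7 = 159768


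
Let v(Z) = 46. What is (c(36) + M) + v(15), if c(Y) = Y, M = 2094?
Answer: 2176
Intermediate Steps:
(c(36) + M) + v(15) = (36 + 2094) + 46 = 2130 + 46 = 2176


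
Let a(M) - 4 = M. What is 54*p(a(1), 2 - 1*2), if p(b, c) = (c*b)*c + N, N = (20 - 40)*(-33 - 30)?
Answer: 68040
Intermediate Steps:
N = 1260 (N = -20*(-63) = 1260)
a(M) = 4 + M
p(b, c) = 1260 + b*c**2 (p(b, c) = (c*b)*c + 1260 = (b*c)*c + 1260 = b*c**2 + 1260 = 1260 + b*c**2)
54*p(a(1), 2 - 1*2) = 54*(1260 + (4 + 1)*(2 - 1*2)**2) = 54*(1260 + 5*(2 - 2)**2) = 54*(1260 + 5*0**2) = 54*(1260 + 5*0) = 54*(1260 + 0) = 54*1260 = 68040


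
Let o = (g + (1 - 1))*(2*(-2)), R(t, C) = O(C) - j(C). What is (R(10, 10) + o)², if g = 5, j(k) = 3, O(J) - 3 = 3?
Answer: 289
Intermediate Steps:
O(J) = 6 (O(J) = 3 + 3 = 6)
R(t, C) = 3 (R(t, C) = 6 - 1*3 = 6 - 3 = 3)
o = -20 (o = (5 + (1 - 1))*(2*(-2)) = (5 + 0)*(-4) = 5*(-4) = -20)
(R(10, 10) + o)² = (3 - 20)² = (-17)² = 289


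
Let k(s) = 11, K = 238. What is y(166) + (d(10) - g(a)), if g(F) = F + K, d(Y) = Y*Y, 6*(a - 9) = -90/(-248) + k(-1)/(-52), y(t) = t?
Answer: 45881/2418 ≈ 18.975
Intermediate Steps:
a = 21823/2418 (a = 9 + (-90/(-248) + 11/(-52))/6 = 9 + (-90*(-1/248) + 11*(-1/52))/6 = 9 + (45/124 - 11/52)/6 = 9 + (⅙)*(61/403) = 9 + 61/2418 = 21823/2418 ≈ 9.0252)
d(Y) = Y²
g(F) = 238 + F (g(F) = F + 238 = 238 + F)
y(166) + (d(10) - g(a)) = 166 + (10² - (238 + 21823/2418)) = 166 + (100 - 1*597307/2418) = 166 + (100 - 597307/2418) = 166 - 355507/2418 = 45881/2418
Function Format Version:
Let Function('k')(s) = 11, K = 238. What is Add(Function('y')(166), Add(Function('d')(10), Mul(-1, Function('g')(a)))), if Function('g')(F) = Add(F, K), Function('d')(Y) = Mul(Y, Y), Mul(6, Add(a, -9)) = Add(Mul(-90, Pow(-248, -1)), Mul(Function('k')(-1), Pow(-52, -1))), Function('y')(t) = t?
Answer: Rational(45881, 2418) ≈ 18.975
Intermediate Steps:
a = Rational(21823, 2418) (a = Add(9, Mul(Rational(1, 6), Add(Mul(-90, Pow(-248, -1)), Mul(11, Pow(-52, -1))))) = Add(9, Mul(Rational(1, 6), Add(Mul(-90, Rational(-1, 248)), Mul(11, Rational(-1, 52))))) = Add(9, Mul(Rational(1, 6), Add(Rational(45, 124), Rational(-11, 52)))) = Add(9, Mul(Rational(1, 6), Rational(61, 403))) = Add(9, Rational(61, 2418)) = Rational(21823, 2418) ≈ 9.0252)
Function('d')(Y) = Pow(Y, 2)
Function('g')(F) = Add(238, F) (Function('g')(F) = Add(F, 238) = Add(238, F))
Add(Function('y')(166), Add(Function('d')(10), Mul(-1, Function('g')(a)))) = Add(166, Add(Pow(10, 2), Mul(-1, Add(238, Rational(21823, 2418))))) = Add(166, Add(100, Mul(-1, Rational(597307, 2418)))) = Add(166, Add(100, Rational(-597307, 2418))) = Add(166, Rational(-355507, 2418)) = Rational(45881, 2418)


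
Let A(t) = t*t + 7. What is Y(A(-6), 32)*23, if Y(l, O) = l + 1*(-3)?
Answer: 920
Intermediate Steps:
A(t) = 7 + t² (A(t) = t² + 7 = 7 + t²)
Y(l, O) = -3 + l (Y(l, O) = l - 3 = -3 + l)
Y(A(-6), 32)*23 = (-3 + (7 + (-6)²))*23 = (-3 + (7 + 36))*23 = (-3 + 43)*23 = 40*23 = 920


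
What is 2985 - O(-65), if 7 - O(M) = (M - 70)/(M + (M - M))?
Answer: 38741/13 ≈ 2980.1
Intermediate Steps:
O(M) = 7 - (-70 + M)/M (O(M) = 7 - (M - 70)/(M + (M - M)) = 7 - (-70 + M)/(M + 0) = 7 - (-70 + M)/M)
2985 - O(-65) = 2985 - (6 + 70/(-65)) = 2985 - (6 + 70*(-1/65)) = 2985 - (6 - 14/13) = 2985 - 1*64/13 = 2985 - 64/13 = 38741/13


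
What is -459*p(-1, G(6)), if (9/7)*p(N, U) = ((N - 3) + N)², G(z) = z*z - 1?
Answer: -8925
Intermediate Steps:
G(z) = -1 + z² (G(z) = z² - 1 = -1 + z²)
p(N, U) = 7*(-3 + 2*N)²/9 (p(N, U) = 7*((N - 3) + N)²/9 = 7*((-3 + N) + N)²/9 = 7*(-3 + 2*N)²/9)
-459*p(-1, G(6)) = -357*(-3 + 2*(-1))² = -357*(-3 - 2)² = -357*(-5)² = -357*25 = -459*175/9 = -8925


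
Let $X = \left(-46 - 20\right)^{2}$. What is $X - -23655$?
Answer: $28011$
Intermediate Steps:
$X = 4356$ ($X = \left(-66\right)^{2} = 4356$)
$X - -23655 = 4356 - -23655 = 4356 + 23655 = 28011$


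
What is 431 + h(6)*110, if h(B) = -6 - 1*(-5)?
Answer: 321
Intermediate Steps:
h(B) = -1 (h(B) = -6 + 5 = -1)
431 + h(6)*110 = 431 - 1*110 = 431 - 110 = 321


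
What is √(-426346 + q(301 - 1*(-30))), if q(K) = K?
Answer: 3*I*√47335 ≈ 652.7*I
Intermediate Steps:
√(-426346 + q(301 - 1*(-30))) = √(-426346 + (301 - 1*(-30))) = √(-426346 + (301 + 30)) = √(-426346 + 331) = √(-426015) = 3*I*√47335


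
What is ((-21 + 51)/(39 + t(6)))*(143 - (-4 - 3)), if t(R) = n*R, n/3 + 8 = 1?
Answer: -1500/29 ≈ -51.724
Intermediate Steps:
n = -21 (n = -24 + 3*1 = -24 + 3 = -21)
t(R) = -21*R
((-21 + 51)/(39 + t(6)))*(143 - (-4 - 3)) = ((-21 + 51)/(39 - 21*6))*(143 - (-4 - 3)) = (30/(39 - 126))*(143 - 1*(-7)) = (30/(-87))*(143 + 7) = (30*(-1/87))*150 = -10/29*150 = -1500/29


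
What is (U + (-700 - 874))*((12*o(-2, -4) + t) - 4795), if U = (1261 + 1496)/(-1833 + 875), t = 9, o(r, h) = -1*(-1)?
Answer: 3605919163/479 ≈ 7.5280e+6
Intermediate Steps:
o(r, h) = 1
U = -2757/958 (U = 2757/(-958) = 2757*(-1/958) = -2757/958 ≈ -2.8779)
(U + (-700 - 874))*((12*o(-2, -4) + t) - 4795) = (-2757/958 + (-700 - 874))*((12*1 + 9) - 4795) = (-2757/958 - 1574)*((12 + 9) - 4795) = -1510649*(21 - 4795)/958 = -1510649/958*(-4774) = 3605919163/479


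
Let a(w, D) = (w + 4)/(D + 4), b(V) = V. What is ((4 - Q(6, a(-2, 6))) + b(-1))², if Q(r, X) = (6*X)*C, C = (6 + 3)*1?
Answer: 1521/25 ≈ 60.840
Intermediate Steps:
a(w, D) = (4 + w)/(4 + D)
C = 9 (C = 9*1 = 9)
Q(r, X) = 54*X (Q(r, X) = (6*X)*9 = 54*X)
((4 - Q(6, a(-2, 6))) + b(-1))² = ((4 - 54*(4 - 2)/(4 + 6)) - 1)² = ((4 - 54*2/10) - 1)² = ((4 - 54*(⅒)*2) - 1)² = ((4 - 54/5) - 1)² = (-34/5 - 1)² = (-39/5)² = 1521/25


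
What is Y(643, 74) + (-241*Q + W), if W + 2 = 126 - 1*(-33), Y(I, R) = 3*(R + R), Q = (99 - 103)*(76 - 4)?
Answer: 70009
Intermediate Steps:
Q = -288 (Q = -4*72 = -288)
Y(I, R) = 6*R (Y(I, R) = 3*(2*R) = 6*R)
W = 157 (W = -2 + (126 - 1*(-33)) = -2 + (126 + 33) = -2 + 159 = 157)
Y(643, 74) + (-241*Q + W) = 6*74 + (-241*(-288) + 157) = 444 + (69408 + 157) = 444 + 69565 = 70009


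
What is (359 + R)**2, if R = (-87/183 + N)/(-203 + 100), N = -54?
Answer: 5102719566400/39476089 ≈ 1.2926e+5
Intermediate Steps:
R = 3323/6283 (R = (-87/183 - 54)/(-203 + 100) = (-87*1/183 - 54)/(-103) = (-29/61 - 54)*(-1/103) = -3323/61*(-1/103) = 3323/6283 ≈ 0.52889)
(359 + R)**2 = (359 + 3323/6283)**2 = (2258920/6283)**2 = 5102719566400/39476089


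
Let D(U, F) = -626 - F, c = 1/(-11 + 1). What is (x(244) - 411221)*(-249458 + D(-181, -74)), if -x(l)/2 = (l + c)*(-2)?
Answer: 102565452454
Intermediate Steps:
c = -1/10 (c = 1/(-10) = -1/10 ≈ -0.10000)
x(l) = -2/5 + 4*l (x(l) = -2*(l - 1/10)*(-2) = -2*(-1/10 + l)*(-2) = -2*(1/5 - 2*l) = -2/5 + 4*l)
(x(244) - 411221)*(-249458 + D(-181, -74)) = ((-2/5 + 4*244) - 411221)*(-249458 + (-626 - 1*(-74))) = ((-2/5 + 976) - 411221)*(-249458 + (-626 + 74)) = (4878/5 - 411221)*(-249458 - 552) = -2051227/5*(-250010) = 102565452454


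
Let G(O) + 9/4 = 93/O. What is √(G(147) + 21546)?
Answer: √4222699/14 ≈ 146.78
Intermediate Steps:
G(O) = -9/4 + 93/O
√(G(147) + 21546) = √((-9/4 + 93/147) + 21546) = √((-9/4 + 93*(1/147)) + 21546) = √((-9/4 + 31/49) + 21546) = √(-317/196 + 21546) = √(4222699/196) = √4222699/14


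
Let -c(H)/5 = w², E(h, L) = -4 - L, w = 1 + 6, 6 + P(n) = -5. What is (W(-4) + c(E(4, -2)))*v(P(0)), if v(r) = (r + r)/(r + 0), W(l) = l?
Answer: -498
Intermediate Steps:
P(n) = -11 (P(n) = -6 - 5 = -11)
w = 7
c(H) = -245 (c(H) = -5*7² = -5*49 = -245)
v(r) = 2 (v(r) = (2*r)/r = 2)
(W(-4) + c(E(4, -2)))*v(P(0)) = (-4 - 245)*2 = -249*2 = -498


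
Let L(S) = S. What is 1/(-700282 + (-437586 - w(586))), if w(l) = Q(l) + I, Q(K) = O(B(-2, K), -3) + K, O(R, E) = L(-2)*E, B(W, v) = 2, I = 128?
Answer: -1/1138588 ≈ -8.7828e-7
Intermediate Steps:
O(R, E) = -2*E
Q(K) = 6 + K (Q(K) = -2*(-3) + K = 6 + K)
w(l) = 134 + l (w(l) = (6 + l) + 128 = 134 + l)
1/(-700282 + (-437586 - w(586))) = 1/(-700282 + (-437586 - (134 + 586))) = 1/(-700282 + (-437586 - 1*720)) = 1/(-700282 + (-437586 - 720)) = 1/(-700282 - 438306) = 1/(-1138588) = -1/1138588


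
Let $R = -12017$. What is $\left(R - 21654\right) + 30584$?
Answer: $-3087$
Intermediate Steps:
$\left(R - 21654\right) + 30584 = \left(-12017 - 21654\right) + 30584 = -33671 + 30584 = -3087$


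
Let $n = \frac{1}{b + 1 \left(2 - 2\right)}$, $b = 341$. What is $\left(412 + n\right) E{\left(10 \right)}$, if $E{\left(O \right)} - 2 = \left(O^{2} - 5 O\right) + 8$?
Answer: $\frac{8429580}{341} \approx 24720.0$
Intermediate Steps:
$E{\left(O \right)} = 10 + O^{2} - 5 O$ ($E{\left(O \right)} = 2 + \left(\left(O^{2} - 5 O\right) + 8\right) = 2 + \left(8 + O^{2} - 5 O\right) = 10 + O^{2} - 5 O$)
$n = \frac{1}{341}$ ($n = \frac{1}{341 + 1 \left(2 - 2\right)} = \frac{1}{341 + 1 \cdot 0} = \frac{1}{341 + 0} = \frac{1}{341} \approx 0.0029326$)
$\left(412 + n\right) E{\left(10 \right)} = \left(412 + \frac{1}{341}\right) \left(10 + 10^{2} - 50\right) = \frac{140493 \left(10 + 100 - 50\right)}{341} = \frac{140493}{341} \cdot 60 = \frac{8429580}{341}$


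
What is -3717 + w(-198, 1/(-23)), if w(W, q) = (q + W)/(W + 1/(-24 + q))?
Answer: -9360198932/2518891 ≈ -3716.0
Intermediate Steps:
w(W, q) = (W + q)/(W + 1/(-24 + q))
-3717 + w(-198, 1/(-23)) = -3717 + ((1/(-23))² - 24*(-198) - 24/(-23) - 198/(-23))/(1 - 24*(-198) - 198/(-23)) = -3717 + ((-1/23)² + 4752 - 24*(-1/23) - 198*(-1/23))/(1 + 4752 - 198*(-1/23)) = -3717 + (1/529 + 4752 + 24/23 + 198/23)/(1 + 4752 + 198/23) = -3717 + (2518915/529)/(109517/23) = -3717 + (23/109517)*(2518915/529) = -3717 + 2518915/2518891 = -9360198932/2518891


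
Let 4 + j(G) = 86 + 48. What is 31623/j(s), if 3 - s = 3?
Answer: 31623/130 ≈ 243.25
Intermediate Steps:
s = 0 (s = 3 - 1*3 = 3 - 3 = 0)
j(G) = 130 (j(G) = -4 + (86 + 48) = -4 + 134 = 130)
31623/j(s) = 31623/130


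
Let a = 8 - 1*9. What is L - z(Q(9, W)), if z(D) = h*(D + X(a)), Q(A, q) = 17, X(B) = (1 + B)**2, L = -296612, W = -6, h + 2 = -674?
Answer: -285120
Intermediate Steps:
h = -676 (h = -2 - 674 = -676)
a = -1 (a = 8 - 9 = -1)
z(D) = -676*D (z(D) = -676*(D + (1 - 1)**2) = -676*(D + 0**2) = -676*(D + 0) = -676*D)
L - z(Q(9, W)) = -296612 - (-676)*17 = -296612 - 1*(-11492) = -296612 + 11492 = -285120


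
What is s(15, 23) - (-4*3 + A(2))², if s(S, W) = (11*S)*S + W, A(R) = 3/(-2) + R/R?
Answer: 9367/4 ≈ 2341.8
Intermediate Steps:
A(R) = -½ (A(R) = 3*(-½) + 1 = -3/2 + 1 = -½)
s(S, W) = W + 11*S² (s(S, W) = 11*S² + W = W + 11*S²)
s(15, 23) - (-4*3 + A(2))² = (23 + 11*15²) - (-4*3 - ½)² = (23 + 11*225) - (-12 - ½)² = (23 + 2475) - (-25/2)² = 2498 - 1*625/4 = 2498 - 625/4 = 9367/4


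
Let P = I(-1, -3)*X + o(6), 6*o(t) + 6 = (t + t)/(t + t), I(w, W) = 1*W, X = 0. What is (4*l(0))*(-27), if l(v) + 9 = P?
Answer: 1062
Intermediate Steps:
I(w, W) = W
o(t) = -5/6 (o(t) = -1 + ((t + t)/(t + t))/6 = -1 + ((2*t)/((2*t)))/6 = -1 + ((2*t)*(1/(2*t)))/6 = -1 + (1/6)*1 = -1 + 1/6 = -5/6)
P = -5/6 (P = -3*0 - 5/6 = 0 - 5/6 = -5/6 ≈ -0.83333)
l(v) = -59/6 (l(v) = -9 - 5/6 = -59/6)
(4*l(0))*(-27) = (4*(-59/6))*(-27) = -118/3*(-27) = 1062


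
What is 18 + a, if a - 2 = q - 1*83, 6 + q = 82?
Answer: 13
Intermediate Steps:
q = 76 (q = -6 + 82 = 76)
a = -5 (a = 2 + (76 - 1*83) = 2 + (76 - 83) = 2 - 7 = -5)
18 + a = 18 - 5 = 13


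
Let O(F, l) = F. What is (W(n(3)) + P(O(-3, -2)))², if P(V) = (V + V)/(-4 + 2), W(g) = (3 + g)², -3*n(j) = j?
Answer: 49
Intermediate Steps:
n(j) = -j/3
P(V) = -V (P(V) = (2*V)/(-2) = (2*V)*(-½) = -V)
(W(n(3)) + P(O(-3, -2)))² = ((3 - ⅓*3)² - 1*(-3))² = ((3 - 1)² + 3)² = (2² + 3)² = (4 + 3)² = 7² = 49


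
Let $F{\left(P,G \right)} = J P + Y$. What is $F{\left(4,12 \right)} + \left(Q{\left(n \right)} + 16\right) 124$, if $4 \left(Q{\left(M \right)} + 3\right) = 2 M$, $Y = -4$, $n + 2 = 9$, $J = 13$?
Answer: $2094$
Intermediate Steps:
$n = 7$ ($n = -2 + 9 = 7$)
$Q{\left(M \right)} = -3 + \frac{M}{2}$ ($Q{\left(M \right)} = -3 + \frac{2 M}{4} = -3 + \frac{M}{2}$)
$F{\left(P,G \right)} = -4 + 13 P$ ($F{\left(P,G \right)} = 13 P - 4 = -4 + 13 P$)
$F{\left(4,12 \right)} + \left(Q{\left(n \right)} + 16\right) 124 = \left(-4 + 13 \cdot 4\right) + \left(\left(-3 + \frac{1}{2} \cdot 7\right) + 16\right) 124 = \left(-4 + 52\right) + \left(\left(-3 + \frac{7}{2}\right) + 16\right) 124 = 48 + \left(\frac{1}{2} + 16\right) 124 = 48 + \frac{33}{2} \cdot 124 = 48 + 2046 = 2094$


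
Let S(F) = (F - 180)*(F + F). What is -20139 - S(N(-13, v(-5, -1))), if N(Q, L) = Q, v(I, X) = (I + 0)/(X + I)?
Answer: -25157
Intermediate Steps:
v(I, X) = I/(I + X)
S(F) = 2*F*(-180 + F) (S(F) = (-180 + F)*(2*F) = 2*F*(-180 + F))
-20139 - S(N(-13, v(-5, -1))) = -20139 - 2*(-13)*(-180 - 13) = -20139 - 2*(-13)*(-193) = -20139 - 1*5018 = -20139 - 5018 = -25157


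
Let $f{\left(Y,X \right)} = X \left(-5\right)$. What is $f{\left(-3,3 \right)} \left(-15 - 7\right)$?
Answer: $330$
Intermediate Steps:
$f{\left(Y,X \right)} = - 5 X$
$f{\left(-3,3 \right)} \left(-15 - 7\right) = \left(-5\right) 3 \left(-15 - 7\right) = \left(-15\right) \left(-22\right) = 330$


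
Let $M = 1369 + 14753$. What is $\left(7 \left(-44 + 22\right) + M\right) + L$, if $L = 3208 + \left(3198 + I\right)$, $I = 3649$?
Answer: $26023$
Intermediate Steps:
$M = 16122$
$L = 10055$ ($L = 3208 + \left(3198 + 3649\right) = 3208 + 6847 = 10055$)
$\left(7 \left(-44 + 22\right) + M\right) + L = \left(7 \left(-44 + 22\right) + 16122\right) + 10055 = \left(7 \left(-22\right) + 16122\right) + 10055 = \left(-154 + 16122\right) + 10055 = 15968 + 10055 = 26023$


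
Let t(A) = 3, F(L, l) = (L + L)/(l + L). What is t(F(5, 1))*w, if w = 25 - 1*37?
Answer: -36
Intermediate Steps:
F(L, l) = 2*L/(L + l) (F(L, l) = (2*L)/(L + l) = 2*L/(L + l))
w = -12 (w = 25 - 37 = -12)
t(F(5, 1))*w = 3*(-12) = -36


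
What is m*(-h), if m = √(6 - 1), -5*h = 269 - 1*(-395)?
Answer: 664*√5/5 ≈ 296.95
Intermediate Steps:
h = -664/5 (h = -(269 - 1*(-395))/5 = -(269 + 395)/5 = -⅕*664 = -664/5 ≈ -132.80)
m = √5 ≈ 2.2361
m*(-h) = √5*(-1*(-664/5)) = √5*(664/5) = 664*√5/5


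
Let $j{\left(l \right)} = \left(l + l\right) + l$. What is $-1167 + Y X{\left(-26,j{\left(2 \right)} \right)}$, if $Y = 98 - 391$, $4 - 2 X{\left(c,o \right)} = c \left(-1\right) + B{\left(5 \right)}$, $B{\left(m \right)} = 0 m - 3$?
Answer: $\frac{3233}{2} \approx 1616.5$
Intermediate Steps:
$B{\left(m \right)} = -3$ ($B{\left(m \right)} = 0 - 3 = -3$)
$j{\left(l \right)} = 3 l$ ($j{\left(l \right)} = 2 l + l = 3 l$)
$X{\left(c,o \right)} = \frac{7}{2} + \frac{c}{2}$ ($X{\left(c,o \right)} = 2 - \frac{c \left(-1\right) - 3}{2} = 2 - \frac{- c - 3}{2} = 2 - \frac{-3 - c}{2} = 2 + \left(\frac{3}{2} + \frac{c}{2}\right) = \frac{7}{2} + \frac{c}{2}$)
$Y = -293$ ($Y = 98 - 391 = -293$)
$-1167 + Y X{\left(-26,j{\left(2 \right)} \right)} = -1167 - 293 \left(\frac{7}{2} + \frac{1}{2} \left(-26\right)\right) = -1167 - 293 \left(\frac{7}{2} - 13\right) = -1167 - - \frac{5567}{2} = -1167 + \frac{5567}{2} = \frac{3233}{2}$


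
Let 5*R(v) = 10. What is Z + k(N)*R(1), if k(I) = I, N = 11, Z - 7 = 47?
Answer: 76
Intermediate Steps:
Z = 54 (Z = 7 + 47 = 54)
R(v) = 2 (R(v) = (⅕)*10 = 2)
Z + k(N)*R(1) = 54 + 11*2 = 54 + 22 = 76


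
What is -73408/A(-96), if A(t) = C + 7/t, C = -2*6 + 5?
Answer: 7047168/679 ≈ 10379.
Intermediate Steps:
C = -7 (C = -12 + 5 = -7)
A(t) = -7 + 7/t
-73408/A(-96) = -73408/(-7 + 7/(-96)) = -73408/(-7 + 7*(-1/96)) = -73408/(-7 - 7/96) = -73408/(-679/96) = -73408*(-96/679) = 7047168/679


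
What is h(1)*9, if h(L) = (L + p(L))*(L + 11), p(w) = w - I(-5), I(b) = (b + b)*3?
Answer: 3456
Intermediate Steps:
I(b) = 6*b (I(b) = (2*b)*3 = 6*b)
p(w) = 30 + w (p(w) = w - 6*(-5) = w - 1*(-30) = w + 30 = 30 + w)
h(L) = (11 + L)*(30 + 2*L) (h(L) = (L + (30 + L))*(L + 11) = (30 + 2*L)*(11 + L) = (11 + L)*(30 + 2*L))
h(1)*9 = (330 + 2*1² + 52*1)*9 = (330 + 2*1 + 52)*9 = (330 + 2 + 52)*9 = 384*9 = 3456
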